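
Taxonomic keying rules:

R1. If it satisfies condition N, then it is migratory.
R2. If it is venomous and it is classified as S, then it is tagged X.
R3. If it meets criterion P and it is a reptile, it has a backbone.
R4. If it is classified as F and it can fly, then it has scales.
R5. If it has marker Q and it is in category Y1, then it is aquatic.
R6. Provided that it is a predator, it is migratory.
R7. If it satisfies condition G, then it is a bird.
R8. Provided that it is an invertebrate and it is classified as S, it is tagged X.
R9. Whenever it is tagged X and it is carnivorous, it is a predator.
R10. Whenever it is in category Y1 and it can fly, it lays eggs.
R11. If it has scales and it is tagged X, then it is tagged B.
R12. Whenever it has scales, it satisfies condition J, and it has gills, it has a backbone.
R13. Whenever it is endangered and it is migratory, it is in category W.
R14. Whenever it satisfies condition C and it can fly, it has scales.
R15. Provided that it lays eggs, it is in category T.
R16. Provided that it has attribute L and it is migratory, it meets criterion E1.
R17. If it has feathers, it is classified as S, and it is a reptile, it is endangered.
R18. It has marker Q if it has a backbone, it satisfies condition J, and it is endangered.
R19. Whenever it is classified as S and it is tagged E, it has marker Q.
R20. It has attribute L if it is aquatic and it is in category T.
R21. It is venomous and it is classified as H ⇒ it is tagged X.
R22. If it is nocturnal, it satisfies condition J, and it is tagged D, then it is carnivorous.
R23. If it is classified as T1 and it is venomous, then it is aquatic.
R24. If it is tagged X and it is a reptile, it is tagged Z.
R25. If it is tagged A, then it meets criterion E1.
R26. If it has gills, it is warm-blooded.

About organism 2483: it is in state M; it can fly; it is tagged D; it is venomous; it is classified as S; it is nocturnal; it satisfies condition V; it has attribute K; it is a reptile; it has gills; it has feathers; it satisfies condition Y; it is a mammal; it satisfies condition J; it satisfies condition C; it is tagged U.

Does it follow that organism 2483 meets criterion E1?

No

Forward chaining from the given facts derives: is tagged X, has scales, is endangered, is carnivorous, is tagged Z, is warm-blooded, is a predator, is tagged B, has a backbone, has marker Q, is migratory, is in category W.
Rules concluding "it meets criterion E1": R16 needs "it has attribute L"; R25 needs "it is tagged A" — none of these are established.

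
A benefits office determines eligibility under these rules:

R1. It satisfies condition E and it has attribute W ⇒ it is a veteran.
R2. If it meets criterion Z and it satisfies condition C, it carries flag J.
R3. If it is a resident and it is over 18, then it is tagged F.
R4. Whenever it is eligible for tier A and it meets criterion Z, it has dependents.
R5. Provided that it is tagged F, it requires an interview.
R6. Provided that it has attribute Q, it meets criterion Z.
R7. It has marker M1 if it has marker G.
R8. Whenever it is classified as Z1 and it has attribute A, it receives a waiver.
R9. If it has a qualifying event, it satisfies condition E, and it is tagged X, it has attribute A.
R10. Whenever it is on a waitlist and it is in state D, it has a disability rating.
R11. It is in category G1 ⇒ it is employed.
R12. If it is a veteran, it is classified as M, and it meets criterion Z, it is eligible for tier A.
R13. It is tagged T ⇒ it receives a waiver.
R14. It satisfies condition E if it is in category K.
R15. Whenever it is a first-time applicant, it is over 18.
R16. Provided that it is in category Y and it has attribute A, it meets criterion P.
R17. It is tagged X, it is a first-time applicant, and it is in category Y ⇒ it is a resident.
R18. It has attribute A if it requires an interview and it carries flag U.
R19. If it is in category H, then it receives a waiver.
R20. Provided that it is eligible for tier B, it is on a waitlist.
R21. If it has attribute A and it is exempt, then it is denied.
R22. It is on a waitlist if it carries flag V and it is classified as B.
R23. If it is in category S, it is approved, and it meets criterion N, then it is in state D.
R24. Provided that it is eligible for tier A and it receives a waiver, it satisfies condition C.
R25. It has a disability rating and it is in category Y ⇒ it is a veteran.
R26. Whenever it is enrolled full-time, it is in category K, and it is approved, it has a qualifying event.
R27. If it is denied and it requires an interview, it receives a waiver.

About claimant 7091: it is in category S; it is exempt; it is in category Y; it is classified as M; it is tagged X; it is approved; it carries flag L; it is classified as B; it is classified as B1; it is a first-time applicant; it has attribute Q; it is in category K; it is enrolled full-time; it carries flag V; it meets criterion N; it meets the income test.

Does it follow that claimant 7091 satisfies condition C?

By R6 (it has attribute Q): it meets criterion Z.
By R14 (it is in category K): it satisfies condition E.
By R15 (it is a first-time applicant): it is over 18.
By R17 (it is tagged X, it is a first-time applicant, it is in category Y): it is a resident.
By R22 (it carries flag V, it is classified as B): it is on a waitlist.
By R23 (it is in category S, it is approved, it meets criterion N): it is in state D.
By R26 (it is enrolled full-time, it is in category K, it is approved): it has a qualifying event.
By R3 (it is a resident, it is over 18): it is tagged F.
By R5 (it is tagged F): it requires an interview.
By R9 (it has a qualifying event, it satisfies condition E, it is tagged X): it has attribute A.
By R10 (it is on a waitlist, it is in state D): it has a disability rating.
By R21 (it has attribute A, it is exempt): it is denied.
By R25 (it has a disability rating, it is in category Y): it is a veteran.
By R27 (it is denied, it requires an interview): it receives a waiver.
By R12 (it is a veteran, it is classified as M, it meets criterion Z): it is eligible for tier A.
By R24 (it is eligible for tier A, it receives a waiver): it satisfies condition C.

Yes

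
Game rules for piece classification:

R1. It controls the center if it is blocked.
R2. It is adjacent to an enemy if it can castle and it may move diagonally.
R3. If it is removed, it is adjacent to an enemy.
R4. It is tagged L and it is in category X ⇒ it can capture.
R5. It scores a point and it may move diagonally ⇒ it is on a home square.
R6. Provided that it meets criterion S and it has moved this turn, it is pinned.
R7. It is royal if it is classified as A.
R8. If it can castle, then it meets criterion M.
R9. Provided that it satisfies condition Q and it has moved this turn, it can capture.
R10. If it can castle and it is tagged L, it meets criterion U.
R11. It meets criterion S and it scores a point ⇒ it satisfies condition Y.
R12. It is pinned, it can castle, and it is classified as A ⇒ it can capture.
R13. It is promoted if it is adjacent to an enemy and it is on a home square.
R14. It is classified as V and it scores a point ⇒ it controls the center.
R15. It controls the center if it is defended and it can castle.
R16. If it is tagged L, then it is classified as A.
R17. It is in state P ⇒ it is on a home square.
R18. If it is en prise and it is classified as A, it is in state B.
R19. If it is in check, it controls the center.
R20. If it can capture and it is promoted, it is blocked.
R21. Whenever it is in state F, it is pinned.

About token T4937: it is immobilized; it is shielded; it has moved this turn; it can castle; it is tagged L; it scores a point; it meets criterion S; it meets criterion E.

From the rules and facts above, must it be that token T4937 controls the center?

No

Forward chaining from the given facts derives: is pinned, meets criterion M, meets criterion U, satisfies condition Y, is classified as A, is royal, can capture.
Rules concluding "it controls the center": R1 needs "it is blocked"; R14 needs "it is classified as V"; R15 needs "it is defended"; R19 needs "it is in check" — none of these are established.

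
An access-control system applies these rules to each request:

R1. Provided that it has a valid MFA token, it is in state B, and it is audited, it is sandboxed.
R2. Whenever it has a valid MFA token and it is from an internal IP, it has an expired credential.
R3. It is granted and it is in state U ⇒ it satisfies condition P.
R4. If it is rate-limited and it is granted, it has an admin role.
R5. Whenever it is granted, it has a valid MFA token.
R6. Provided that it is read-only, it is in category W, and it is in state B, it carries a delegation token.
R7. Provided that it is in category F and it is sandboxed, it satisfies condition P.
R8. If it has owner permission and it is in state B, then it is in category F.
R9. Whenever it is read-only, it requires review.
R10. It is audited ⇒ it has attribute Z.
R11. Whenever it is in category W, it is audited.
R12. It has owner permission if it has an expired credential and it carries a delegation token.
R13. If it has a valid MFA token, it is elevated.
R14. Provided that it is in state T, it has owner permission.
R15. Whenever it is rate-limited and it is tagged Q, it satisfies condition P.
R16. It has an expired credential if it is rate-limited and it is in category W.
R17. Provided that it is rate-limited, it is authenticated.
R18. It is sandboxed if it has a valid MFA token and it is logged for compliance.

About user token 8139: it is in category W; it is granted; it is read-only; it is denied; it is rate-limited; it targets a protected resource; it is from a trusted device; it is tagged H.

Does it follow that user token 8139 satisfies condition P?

No

Forward chaining from the given facts derives: has an admin role, has a valid MFA token, requires review, is audited, is elevated, has an expired credential, is authenticated, has attribute Z.
Rules concluding "it satisfies condition P": R3 needs "it is in state U"; R7 needs "it is in category F"; R15 needs "it is tagged Q" — none of these are established.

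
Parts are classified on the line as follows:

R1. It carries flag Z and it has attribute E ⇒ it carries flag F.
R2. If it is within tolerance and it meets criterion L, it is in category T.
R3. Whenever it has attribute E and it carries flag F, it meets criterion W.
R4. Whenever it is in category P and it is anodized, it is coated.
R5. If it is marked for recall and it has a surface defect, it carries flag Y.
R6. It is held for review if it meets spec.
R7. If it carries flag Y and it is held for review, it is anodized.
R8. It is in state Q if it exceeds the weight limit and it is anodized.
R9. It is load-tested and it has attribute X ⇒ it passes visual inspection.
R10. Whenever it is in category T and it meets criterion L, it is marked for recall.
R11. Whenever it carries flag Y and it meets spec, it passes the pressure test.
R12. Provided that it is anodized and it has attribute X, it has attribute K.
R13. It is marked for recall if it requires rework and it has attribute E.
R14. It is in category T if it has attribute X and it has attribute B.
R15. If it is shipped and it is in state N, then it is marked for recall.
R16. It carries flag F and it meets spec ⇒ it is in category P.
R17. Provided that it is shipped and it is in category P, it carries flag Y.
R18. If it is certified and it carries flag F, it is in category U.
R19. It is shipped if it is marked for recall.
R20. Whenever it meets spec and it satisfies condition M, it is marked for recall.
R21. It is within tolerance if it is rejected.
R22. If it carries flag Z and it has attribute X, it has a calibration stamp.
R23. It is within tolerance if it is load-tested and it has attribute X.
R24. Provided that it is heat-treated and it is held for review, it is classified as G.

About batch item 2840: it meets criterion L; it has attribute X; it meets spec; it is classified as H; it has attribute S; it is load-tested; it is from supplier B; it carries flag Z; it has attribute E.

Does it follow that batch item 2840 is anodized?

Yes

By R1 (it carries flag Z, it has attribute E): it carries flag F.
By R6 (it meets spec): it is held for review.
By R16 (it carries flag F, it meets spec): it is in category P.
By R23 (it is load-tested, it has attribute X): it is within tolerance.
By R2 (it is within tolerance, it meets criterion L): it is in category T.
By R10 (it is in category T, it meets criterion L): it is marked for recall.
By R19 (it is marked for recall): it is shipped.
By R17 (it is shipped, it is in category P): it carries flag Y.
By R7 (it carries flag Y, it is held for review): it is anodized.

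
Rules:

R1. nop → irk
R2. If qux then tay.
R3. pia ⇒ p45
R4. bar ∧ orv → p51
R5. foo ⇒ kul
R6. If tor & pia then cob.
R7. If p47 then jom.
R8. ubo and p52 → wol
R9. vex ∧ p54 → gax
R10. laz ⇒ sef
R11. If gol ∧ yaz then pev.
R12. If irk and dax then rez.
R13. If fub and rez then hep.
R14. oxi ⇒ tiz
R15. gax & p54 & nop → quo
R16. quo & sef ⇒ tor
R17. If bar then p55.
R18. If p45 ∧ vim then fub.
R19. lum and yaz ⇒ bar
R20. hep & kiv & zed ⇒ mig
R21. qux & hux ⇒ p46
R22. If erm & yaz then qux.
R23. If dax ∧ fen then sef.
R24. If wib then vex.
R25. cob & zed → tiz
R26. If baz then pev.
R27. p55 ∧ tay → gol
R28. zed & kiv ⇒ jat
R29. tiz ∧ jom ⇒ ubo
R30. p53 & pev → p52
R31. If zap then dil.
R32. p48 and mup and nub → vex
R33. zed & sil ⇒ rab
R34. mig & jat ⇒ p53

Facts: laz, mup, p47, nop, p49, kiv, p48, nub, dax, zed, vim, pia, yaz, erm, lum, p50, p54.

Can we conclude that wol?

Yes

irk  (by R1: nop)
p45  (by R3: pia)
jom  (by R7: p47)
sef  (by R10: laz)
rez  (by R12: irk, dax)
fub  (by R18: p45, vim)
bar  (by R19: lum, yaz)
qux  (by R22: erm, yaz)
jat  (by R28: zed, kiv)
vex  (by R32: p48, mup, nub)
tay  (by R2: qux)
gax  (by R9: vex, p54)
hep  (by R13: fub, rez)
quo  (by R15: gax, p54, nop)
tor  (by R16: quo, sef)
p55  (by R17: bar)
mig  (by R20: hep, kiv, zed)
gol  (by R27: p55, tay)
p53  (by R34: mig, jat)
cob  (by R6: tor, pia)
pev  (by R11: gol, yaz)
tiz  (by R25: cob, zed)
ubo  (by R29: tiz, jom)
p52  (by R30: p53, pev)
wol  (by R8: ubo, p52)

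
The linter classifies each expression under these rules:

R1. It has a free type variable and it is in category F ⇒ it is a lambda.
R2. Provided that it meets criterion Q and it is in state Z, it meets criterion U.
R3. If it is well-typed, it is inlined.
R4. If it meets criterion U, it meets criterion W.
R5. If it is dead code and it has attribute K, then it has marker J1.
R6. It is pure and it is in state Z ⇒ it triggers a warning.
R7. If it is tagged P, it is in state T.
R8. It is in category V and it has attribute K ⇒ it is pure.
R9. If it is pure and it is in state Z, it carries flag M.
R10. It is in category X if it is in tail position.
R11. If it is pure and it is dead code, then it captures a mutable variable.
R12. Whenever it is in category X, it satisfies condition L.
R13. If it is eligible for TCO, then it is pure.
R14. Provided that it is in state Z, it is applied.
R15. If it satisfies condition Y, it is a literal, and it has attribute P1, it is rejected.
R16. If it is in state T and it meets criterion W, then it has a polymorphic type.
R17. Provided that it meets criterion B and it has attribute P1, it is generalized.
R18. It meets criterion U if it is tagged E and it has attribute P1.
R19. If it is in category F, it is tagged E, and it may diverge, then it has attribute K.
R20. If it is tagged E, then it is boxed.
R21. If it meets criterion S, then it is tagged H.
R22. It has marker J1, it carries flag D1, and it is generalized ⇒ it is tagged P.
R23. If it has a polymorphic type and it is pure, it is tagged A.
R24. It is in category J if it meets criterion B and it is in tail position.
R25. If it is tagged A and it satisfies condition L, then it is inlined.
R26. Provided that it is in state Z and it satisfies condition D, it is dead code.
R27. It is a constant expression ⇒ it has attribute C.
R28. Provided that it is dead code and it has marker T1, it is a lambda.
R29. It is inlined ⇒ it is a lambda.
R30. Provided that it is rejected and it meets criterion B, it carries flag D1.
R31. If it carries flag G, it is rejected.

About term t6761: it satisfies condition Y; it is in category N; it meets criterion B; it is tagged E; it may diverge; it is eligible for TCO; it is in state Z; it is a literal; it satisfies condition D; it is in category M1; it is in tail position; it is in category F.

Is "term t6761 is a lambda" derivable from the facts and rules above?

No

Forward chaining from the given facts derives: is in category X, satisfies condition L, is pure, is applied, has attribute K, is boxed, is in category J, is dead code, has marker J1, triggers a warning, carries flag M, captures a mutable variable.
Rules concluding "it is a lambda": R1 needs "it has a free type variable"; R28 needs "it has marker T1"; R29 needs "it is inlined" — none of these are established.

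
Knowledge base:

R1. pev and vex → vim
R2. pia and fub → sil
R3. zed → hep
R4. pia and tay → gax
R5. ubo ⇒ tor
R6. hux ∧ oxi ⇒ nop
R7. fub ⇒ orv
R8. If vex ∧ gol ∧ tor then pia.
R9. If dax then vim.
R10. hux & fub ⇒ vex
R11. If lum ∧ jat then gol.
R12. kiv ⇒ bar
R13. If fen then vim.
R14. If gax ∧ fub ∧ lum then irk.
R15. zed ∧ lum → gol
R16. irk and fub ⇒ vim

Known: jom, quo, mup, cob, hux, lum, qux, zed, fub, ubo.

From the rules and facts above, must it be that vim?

No

Forward chaining from the given facts derives: hep, tor, orv, vex, gol, pia, sil.
Rules concluding vim: R1 needs pev; R9 needs dax; R13 needs fen; R16 needs irk — none of these are established.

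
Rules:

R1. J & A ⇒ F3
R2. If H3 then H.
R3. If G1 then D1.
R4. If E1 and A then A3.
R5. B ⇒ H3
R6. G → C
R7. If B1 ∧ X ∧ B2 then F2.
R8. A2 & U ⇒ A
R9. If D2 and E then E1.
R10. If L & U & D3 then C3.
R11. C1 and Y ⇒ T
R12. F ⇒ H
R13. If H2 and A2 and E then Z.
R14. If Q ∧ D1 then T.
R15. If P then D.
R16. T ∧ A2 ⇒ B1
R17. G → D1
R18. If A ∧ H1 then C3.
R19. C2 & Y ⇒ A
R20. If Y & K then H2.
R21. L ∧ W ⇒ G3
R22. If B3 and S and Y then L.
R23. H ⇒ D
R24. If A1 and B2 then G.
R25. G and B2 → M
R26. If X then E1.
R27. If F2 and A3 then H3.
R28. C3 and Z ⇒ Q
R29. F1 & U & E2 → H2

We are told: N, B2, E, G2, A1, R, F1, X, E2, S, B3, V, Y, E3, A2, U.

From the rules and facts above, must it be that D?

Forward chaining from the given facts derives: A, L, G, M, E1, H2, A3, C, Z, D1.
Rules concluding D: R15 needs P; R23 needs H — none of these are established.

No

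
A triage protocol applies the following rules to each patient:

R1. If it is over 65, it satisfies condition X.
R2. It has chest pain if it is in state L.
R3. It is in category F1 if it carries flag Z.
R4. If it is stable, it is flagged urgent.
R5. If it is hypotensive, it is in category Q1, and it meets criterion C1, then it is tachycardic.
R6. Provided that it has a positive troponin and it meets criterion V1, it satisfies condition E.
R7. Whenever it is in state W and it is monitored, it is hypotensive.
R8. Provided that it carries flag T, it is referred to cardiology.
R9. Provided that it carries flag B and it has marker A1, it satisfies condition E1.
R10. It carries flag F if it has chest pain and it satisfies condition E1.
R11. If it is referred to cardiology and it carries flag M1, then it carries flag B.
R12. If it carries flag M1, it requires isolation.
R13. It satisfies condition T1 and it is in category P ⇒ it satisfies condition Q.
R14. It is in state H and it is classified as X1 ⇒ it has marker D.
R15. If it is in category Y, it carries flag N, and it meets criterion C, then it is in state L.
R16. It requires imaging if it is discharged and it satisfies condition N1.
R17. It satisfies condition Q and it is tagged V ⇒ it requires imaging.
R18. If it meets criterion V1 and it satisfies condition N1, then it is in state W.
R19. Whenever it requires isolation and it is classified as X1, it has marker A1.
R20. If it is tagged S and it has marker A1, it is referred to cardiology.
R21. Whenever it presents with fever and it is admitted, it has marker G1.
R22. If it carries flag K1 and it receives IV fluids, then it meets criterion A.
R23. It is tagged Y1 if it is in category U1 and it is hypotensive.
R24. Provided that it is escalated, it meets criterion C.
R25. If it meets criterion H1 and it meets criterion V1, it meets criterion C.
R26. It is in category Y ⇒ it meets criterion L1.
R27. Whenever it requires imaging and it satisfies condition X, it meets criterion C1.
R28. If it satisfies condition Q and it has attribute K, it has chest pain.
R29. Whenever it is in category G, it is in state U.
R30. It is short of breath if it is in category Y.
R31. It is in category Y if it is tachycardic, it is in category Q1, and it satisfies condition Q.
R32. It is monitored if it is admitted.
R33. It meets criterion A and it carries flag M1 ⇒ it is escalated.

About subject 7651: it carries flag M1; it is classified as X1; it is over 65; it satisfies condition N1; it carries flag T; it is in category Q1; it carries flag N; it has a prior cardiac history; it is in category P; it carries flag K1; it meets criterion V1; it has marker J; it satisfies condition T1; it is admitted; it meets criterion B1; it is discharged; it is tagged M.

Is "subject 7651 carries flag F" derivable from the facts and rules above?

No

Forward chaining from the given facts derives: satisfies condition X, is referred to cardiology, carries flag B, requires isolation, satisfies condition Q, requires imaging, is in state W, has marker A1, meets criterion C1, is monitored, is hypotensive, satisfies condition E1, is tachycardic, is in category Y, meets criterion L1, is short of breath.
The only rule concluding "it carries flag F" is R10, which needs "it has chest pain"; that is never established.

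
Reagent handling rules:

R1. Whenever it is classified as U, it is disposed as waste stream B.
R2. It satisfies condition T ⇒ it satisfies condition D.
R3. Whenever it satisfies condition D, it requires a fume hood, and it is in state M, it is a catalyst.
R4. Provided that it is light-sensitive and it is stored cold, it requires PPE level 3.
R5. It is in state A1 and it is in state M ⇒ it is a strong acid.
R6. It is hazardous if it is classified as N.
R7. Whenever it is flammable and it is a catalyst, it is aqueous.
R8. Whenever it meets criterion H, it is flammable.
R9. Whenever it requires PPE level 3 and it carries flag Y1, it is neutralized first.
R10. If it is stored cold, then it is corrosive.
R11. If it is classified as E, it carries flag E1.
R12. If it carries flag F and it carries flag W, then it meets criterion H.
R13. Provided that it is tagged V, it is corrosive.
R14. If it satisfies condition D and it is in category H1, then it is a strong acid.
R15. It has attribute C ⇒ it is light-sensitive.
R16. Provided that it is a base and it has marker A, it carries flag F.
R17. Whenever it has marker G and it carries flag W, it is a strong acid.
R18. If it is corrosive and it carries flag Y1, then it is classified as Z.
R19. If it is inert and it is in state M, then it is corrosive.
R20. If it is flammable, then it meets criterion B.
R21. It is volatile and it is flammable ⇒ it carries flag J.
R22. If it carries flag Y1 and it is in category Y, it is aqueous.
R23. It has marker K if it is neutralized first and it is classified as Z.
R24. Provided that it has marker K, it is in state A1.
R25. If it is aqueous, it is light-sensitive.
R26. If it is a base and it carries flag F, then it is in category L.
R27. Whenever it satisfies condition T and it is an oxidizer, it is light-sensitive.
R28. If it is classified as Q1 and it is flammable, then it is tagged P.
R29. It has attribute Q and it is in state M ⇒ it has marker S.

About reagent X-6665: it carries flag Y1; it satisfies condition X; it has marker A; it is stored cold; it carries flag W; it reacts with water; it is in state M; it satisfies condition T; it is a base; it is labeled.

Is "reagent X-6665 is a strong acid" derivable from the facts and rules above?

No

Forward chaining from the given facts derives: satisfies condition D, is corrosive, carries flag F, is classified as Z, is in category L, meets criterion H, is flammable, meets criterion B.
Rules concluding "it is a strong acid": R5 needs "it is in state A1"; R14 needs "it is in category H1"; R17 needs "it has marker G" — none of these are established.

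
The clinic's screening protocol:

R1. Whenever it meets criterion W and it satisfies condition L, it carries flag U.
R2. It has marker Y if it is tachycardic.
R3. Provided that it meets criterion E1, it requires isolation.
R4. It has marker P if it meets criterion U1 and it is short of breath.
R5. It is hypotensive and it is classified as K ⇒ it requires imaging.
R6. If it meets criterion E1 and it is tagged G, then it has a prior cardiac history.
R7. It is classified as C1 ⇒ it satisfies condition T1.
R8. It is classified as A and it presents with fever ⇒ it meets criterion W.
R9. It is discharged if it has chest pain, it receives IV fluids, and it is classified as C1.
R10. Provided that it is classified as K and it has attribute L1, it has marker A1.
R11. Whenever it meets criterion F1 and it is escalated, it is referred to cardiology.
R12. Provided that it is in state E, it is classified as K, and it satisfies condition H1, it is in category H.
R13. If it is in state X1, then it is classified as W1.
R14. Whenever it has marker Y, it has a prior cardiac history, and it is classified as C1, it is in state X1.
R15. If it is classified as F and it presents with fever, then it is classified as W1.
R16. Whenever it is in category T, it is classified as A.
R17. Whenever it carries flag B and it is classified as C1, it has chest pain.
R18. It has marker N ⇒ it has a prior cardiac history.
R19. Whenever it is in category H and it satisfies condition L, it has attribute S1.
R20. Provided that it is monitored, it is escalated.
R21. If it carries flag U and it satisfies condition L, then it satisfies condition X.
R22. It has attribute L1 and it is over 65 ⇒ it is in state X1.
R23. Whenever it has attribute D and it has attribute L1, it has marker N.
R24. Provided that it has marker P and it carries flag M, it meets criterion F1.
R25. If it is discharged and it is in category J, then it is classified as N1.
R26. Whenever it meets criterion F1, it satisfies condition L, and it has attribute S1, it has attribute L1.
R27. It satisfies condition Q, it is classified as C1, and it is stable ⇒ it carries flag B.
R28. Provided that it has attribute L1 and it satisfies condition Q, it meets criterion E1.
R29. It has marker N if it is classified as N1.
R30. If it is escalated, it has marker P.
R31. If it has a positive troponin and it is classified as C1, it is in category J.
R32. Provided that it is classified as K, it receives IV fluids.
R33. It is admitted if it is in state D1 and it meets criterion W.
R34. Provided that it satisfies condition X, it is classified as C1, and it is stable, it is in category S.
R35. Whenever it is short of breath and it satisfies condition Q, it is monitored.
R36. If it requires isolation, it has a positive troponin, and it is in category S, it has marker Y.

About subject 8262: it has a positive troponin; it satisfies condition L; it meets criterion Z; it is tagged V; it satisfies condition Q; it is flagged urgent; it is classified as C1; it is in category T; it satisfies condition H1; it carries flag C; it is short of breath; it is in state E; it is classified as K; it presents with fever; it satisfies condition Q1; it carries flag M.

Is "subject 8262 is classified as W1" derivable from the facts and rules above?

Forward chaining from the given facts derives: satisfies condition T1, is in category H, is classified as A, has attribute S1, is in category J, receives IV fluids, is monitored, meets criterion W, is escalated, has marker P, carries flag U, satisfies condition X, meets criterion F1, has attribute L1, meets criterion E1, requires isolation, has marker A1, is referred to cardiology.
Rules concluding "it is classified as W1": R13 needs "it is in state X1"; R15 needs "it is classified as F" — none of these are established.

No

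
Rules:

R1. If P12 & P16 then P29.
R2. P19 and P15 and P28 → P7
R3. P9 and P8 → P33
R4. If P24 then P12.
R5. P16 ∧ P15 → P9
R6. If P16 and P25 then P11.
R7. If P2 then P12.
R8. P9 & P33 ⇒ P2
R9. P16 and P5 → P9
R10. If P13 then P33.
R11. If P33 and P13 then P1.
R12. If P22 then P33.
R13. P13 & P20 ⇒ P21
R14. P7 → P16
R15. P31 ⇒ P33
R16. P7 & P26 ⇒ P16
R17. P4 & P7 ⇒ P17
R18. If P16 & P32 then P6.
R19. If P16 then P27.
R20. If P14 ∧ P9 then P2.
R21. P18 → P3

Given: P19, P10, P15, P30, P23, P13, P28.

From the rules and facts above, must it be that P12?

Yes

P7  (by R2: P19, P15, P28)
P33  (by R10: P13)
P16  (by R14: P7)
P9  (by R5: P16, P15)
P2  (by R8: P9, P33)
P12  (by R7: P2)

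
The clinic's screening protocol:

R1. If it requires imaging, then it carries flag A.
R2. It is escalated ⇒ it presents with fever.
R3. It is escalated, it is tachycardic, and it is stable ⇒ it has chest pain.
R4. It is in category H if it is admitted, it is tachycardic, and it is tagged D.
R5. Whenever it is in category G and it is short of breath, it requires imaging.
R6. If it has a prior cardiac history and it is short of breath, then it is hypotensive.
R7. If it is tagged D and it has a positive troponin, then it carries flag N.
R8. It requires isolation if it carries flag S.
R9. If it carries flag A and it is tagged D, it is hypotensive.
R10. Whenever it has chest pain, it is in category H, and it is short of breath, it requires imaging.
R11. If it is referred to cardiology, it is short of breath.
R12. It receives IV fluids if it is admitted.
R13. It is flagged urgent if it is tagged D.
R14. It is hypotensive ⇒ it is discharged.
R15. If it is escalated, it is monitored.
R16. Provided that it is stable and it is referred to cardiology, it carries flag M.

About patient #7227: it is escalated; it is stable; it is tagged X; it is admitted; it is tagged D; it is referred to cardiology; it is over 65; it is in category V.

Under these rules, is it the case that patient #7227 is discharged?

Forward chaining from the given facts derives: presents with fever, is short of breath, receives IV fluids, is flagged urgent, is monitored, carries flag M.
The only rule concluding "it is discharged" is R14, which needs "it is hypotensive"; that is never established.

No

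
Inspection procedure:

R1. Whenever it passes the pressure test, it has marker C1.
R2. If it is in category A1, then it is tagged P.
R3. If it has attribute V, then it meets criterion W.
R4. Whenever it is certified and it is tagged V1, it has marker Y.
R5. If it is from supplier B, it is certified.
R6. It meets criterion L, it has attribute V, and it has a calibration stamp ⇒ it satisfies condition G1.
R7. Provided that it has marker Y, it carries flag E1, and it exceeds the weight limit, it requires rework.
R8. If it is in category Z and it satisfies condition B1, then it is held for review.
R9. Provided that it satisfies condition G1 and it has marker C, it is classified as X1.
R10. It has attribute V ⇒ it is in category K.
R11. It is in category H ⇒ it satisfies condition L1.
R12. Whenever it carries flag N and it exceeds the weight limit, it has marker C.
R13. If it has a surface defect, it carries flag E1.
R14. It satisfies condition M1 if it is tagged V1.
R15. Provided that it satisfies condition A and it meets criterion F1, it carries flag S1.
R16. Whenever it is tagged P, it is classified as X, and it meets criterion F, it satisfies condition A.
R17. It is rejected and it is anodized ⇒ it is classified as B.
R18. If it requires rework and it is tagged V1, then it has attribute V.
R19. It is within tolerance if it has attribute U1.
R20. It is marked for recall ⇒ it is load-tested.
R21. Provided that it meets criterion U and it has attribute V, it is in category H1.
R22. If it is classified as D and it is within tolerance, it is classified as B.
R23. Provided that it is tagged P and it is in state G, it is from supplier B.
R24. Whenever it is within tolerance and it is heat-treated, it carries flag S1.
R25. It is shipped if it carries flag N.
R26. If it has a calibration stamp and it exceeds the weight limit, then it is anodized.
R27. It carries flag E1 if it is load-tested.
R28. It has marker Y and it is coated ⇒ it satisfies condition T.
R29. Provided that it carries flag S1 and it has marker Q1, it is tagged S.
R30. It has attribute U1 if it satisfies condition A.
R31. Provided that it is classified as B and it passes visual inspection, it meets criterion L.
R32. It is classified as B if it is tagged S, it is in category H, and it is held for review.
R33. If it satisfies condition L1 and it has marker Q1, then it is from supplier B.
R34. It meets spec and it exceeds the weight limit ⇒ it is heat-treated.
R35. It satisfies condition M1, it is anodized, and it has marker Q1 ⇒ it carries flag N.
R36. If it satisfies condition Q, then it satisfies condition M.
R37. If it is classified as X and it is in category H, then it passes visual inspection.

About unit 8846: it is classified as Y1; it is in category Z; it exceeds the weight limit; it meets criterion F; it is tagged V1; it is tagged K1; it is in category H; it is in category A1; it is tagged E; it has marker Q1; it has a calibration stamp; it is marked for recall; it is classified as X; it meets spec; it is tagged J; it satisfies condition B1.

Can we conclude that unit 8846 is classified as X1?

By R2 (it is in category A1): it is tagged P.
By R8 (it is in category Z, it satisfies condition B1): it is held for review.
By R11 (it is in category H): it satisfies condition L1.
By R14 (it is tagged V1): it satisfies condition M1.
By R16 (it is tagged P, it is classified as X, it meets criterion F): it satisfies condition A.
By R20 (it is marked for recall): it is load-tested.
By R26 (it has a calibration stamp, it exceeds the weight limit): it is anodized.
By R27 (it is load-tested): it carries flag E1.
By R30 (it satisfies condition A): it has attribute U1.
By R33 (it satisfies condition L1, it has marker Q1): it is from supplier B.
By R34 (it meets spec, it exceeds the weight limit): it is heat-treated.
By R35 (it satisfies condition M1, it is anodized, it has marker Q1): it carries flag N.
By R37 (it is classified as X, it is in category H): it passes visual inspection.
By R5 (it is from supplier B): it is certified.
By R12 (it carries flag N, it exceeds the weight limit): it has marker C.
By R19 (it has attribute U1): it is within tolerance.
By R24 (it is within tolerance, it is heat-treated): it carries flag S1.
By R29 (it carries flag S1, it has marker Q1): it is tagged S.
By R32 (it is tagged S, it is in category H, it is held for review): it is classified as B.
By R4 (it is certified, it is tagged V1): it has marker Y.
By R7 (it has marker Y, it carries flag E1, it exceeds the weight limit): it requires rework.
By R18 (it requires rework, it is tagged V1): it has attribute V.
By R31 (it is classified as B, it passes visual inspection): it meets criterion L.
By R6 (it meets criterion L, it has attribute V, it has a calibration stamp): it satisfies condition G1.
By R9 (it satisfies condition G1, it has marker C): it is classified as X1.

Yes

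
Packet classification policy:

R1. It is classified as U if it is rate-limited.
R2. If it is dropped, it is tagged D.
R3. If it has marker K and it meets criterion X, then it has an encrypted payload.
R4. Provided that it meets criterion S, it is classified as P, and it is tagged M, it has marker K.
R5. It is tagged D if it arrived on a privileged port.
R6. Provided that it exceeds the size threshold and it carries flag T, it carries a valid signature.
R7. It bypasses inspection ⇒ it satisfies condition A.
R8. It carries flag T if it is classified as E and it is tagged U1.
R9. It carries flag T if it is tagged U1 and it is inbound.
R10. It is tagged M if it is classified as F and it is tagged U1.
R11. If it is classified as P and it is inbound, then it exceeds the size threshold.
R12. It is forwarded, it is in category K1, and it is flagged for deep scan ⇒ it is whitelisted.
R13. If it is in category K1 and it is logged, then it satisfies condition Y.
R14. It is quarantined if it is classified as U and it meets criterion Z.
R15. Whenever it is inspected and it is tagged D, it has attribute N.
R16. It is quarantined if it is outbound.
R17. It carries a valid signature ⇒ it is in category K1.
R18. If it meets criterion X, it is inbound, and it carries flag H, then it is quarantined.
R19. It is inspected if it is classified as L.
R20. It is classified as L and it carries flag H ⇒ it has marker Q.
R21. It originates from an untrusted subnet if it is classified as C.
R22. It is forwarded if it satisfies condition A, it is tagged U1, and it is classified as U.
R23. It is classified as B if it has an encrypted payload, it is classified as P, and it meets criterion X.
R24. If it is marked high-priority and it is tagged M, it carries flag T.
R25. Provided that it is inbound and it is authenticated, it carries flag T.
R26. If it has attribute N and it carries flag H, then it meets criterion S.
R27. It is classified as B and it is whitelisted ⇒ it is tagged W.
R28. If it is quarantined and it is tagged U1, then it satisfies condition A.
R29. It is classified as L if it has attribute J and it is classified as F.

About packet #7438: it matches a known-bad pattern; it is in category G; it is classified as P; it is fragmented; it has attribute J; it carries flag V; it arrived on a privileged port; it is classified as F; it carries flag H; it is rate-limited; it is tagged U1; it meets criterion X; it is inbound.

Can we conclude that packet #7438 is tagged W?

Forward chaining from the given facts derives: is classified as U, is tagged D, carries flag T, is tagged M, exceeds the size threshold, is quarantined, satisfies condition A, is classified as L, carries a valid signature, is in category K1, is inspected, has marker Q, is forwarded, has attribute N, meets criterion S, has marker K, has an encrypted payload, is classified as B.
The only rule concluding "it is tagged W" is R27, which needs "it is whitelisted"; that is never established.

No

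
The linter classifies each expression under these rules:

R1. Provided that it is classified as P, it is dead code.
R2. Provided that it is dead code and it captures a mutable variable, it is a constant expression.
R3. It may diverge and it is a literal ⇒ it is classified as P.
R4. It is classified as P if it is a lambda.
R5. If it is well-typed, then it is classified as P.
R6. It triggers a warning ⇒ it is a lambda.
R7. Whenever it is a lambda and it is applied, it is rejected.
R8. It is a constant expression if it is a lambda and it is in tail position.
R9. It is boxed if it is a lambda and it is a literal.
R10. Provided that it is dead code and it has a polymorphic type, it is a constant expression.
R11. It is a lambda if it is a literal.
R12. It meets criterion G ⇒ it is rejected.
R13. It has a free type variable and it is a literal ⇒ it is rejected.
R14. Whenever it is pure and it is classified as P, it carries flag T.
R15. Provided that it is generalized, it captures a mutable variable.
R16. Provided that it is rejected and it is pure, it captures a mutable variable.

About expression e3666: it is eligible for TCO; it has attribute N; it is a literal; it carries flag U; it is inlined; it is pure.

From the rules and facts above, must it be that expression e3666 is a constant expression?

No

Forward chaining from the given facts derives: is a lambda, is classified as P, is boxed, carries flag T, is dead code.
Rules concluding "it is a constant expression": R2 needs "it captures a mutable variable"; R8 needs "it is in tail position"; R10 needs "it has a polymorphic type" — none of these are established.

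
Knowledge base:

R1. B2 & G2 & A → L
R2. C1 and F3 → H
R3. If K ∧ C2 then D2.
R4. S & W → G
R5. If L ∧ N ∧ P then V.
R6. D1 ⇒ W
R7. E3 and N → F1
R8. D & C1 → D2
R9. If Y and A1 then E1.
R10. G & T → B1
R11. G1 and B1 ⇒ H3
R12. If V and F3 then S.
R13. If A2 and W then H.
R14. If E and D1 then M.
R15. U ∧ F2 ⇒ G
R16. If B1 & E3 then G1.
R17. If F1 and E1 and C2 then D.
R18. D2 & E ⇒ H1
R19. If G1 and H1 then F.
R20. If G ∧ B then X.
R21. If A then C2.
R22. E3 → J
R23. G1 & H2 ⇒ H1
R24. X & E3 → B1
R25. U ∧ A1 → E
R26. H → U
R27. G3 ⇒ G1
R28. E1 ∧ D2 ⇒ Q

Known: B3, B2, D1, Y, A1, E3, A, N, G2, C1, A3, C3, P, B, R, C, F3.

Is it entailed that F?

Yes

L  (by R1: B2, G2, A)
H  (by R2: C1, F3)
V  (by R5: L, N, P)
W  (by R6: D1)
F1  (by R7: E3, N)
E1  (by R9: Y, A1)
S  (by R12: V, F3)
C2  (by R21: A)
U  (by R26: H)
G  (by R4: S, W)
D  (by R17: F1, E1, C2)
X  (by R20: G, B)
B1  (by R24: X, E3)
E  (by R25: U, A1)
D2  (by R8: D, C1)
G1  (by R16: B1, E3)
H1  (by R18: D2, E)
F  (by R19: G1, H1)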